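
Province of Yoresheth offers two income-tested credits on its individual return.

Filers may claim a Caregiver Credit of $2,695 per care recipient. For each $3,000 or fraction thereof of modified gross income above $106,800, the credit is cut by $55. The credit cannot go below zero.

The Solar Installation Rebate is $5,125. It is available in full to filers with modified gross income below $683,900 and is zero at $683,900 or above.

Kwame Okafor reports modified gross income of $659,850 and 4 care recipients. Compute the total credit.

$5,730

Caregiver Credit: base = 4 × $2,695 = $10,780. income exceeds $106,800 by $553,050, which is 185 full-or-partial $3,000 increments; reduction = 185 × $55 = $10,175, leaving $605.
Solar Installation Rebate: $659,850 is below the $683,900 cutoff, so the full $5,125 applies.
Total: $605 + $5,125 = $5,730.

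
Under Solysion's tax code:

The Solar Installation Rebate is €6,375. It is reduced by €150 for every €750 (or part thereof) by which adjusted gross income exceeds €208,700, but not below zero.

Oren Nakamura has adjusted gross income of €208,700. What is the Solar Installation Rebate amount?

Solar Installation Rebate: €208,700 is at or below the €208,700 threshold, so the full €6,375 applies.

€6,375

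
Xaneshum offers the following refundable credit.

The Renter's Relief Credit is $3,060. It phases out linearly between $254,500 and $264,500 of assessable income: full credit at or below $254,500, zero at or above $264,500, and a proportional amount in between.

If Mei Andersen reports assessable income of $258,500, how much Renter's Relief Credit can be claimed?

Renter's Relief Credit: $258,500 is $4,000 into a $10,000 phase-out range, leaving 6,000/10,000 of the credit: $3,060 × 6,000/10,000 = $1,836.

$1,836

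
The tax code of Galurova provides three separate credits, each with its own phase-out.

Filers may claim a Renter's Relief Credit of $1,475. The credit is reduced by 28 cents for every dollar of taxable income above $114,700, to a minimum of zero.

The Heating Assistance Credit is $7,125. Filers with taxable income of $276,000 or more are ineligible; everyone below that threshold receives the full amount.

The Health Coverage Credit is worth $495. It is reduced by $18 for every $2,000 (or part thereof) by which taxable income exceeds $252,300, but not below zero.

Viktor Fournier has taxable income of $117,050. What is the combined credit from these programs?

Renter's Relief Credit: 28% of the $2,350 excess over $114,700 is $658; credit = $1,475 − $658 = $817.
Heating Assistance Credit: $117,050 is below the $276,000 cutoff, so the full $7,125 applies.
Health Coverage Credit: $117,050 is at or below the $252,300 threshold, so the full $495 applies.
Total: $817 + $7,125 + $495 = $8,437.

$8,437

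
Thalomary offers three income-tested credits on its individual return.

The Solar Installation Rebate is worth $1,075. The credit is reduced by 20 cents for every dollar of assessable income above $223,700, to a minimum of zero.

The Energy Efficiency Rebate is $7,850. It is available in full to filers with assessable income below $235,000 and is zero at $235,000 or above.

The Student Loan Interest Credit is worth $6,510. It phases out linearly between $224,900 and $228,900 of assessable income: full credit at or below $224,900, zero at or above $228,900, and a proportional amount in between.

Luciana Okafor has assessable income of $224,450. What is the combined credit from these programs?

$15,285

Solar Installation Rebate: 20% of the $750 excess over $223,700 is $150; credit = $1,075 − $150 = $925.
Energy Efficiency Rebate: $224,450 is below the $235,000 cutoff, so the full $7,850 applies.
Student Loan Interest Credit: $224,450 is at or below the $224,900 threshold, so the full $6,510 applies.
Total: $925 + $7,850 + $6,510 = $15,285.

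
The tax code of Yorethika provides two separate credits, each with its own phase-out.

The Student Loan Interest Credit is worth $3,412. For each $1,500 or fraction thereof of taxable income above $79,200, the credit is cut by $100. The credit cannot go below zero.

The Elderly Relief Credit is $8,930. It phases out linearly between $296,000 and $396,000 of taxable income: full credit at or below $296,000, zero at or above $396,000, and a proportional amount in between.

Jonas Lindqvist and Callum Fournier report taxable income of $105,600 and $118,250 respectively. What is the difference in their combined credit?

Jonas ($105,600): Student Loan Interest Credit: income exceeds $79,200 by $26,400, which is 18 full-or-partial $1,500 increments; reduction = 18 × $100 = $1,800, leaving $1,612. Elderly Relief Credit: $105,600 is at or below the $296,000 threshold, so the full $8,930 applies. total $1,612 + $8,930 = $10,542
Callum ($118,250): Student Loan Interest Credit: income exceeds $79,200 by $39,050, which is 27 full-or-partial $1,500 increments; reduction = 27 × $100 = $2,700, leaving $712. Elderly Relief Credit: $118,250 is at or below the $296,000 threshold, so the full $8,930 applies. total $712 + $8,930 = $9,642
Difference: |$10,542 − $9,642| = $900.

$900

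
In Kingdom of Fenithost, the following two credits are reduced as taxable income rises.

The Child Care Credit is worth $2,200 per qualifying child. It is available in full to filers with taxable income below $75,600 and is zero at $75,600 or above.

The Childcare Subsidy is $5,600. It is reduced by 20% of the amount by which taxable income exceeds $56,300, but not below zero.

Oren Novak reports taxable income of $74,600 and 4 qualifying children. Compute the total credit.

Child Care Credit: base = 4 × $2,200 = $8,800. $74,600 is below the $75,600 cutoff, so the full $8,800 applies.
Childcare Subsidy: 20% of the $18,300 excess over $56,300 is $3,660; credit = $5,600 − $3,660 = $1,940.
Total: $8,800 + $1,940 = $10,740.

$10,740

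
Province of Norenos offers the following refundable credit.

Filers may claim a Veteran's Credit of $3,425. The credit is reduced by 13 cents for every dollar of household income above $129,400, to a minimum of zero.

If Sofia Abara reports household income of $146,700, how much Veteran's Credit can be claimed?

Veteran's Credit: 13% of the $17,300 excess over $129,400 is $2,249; credit = $3,425 − $2,249 = $1,176.

$1,176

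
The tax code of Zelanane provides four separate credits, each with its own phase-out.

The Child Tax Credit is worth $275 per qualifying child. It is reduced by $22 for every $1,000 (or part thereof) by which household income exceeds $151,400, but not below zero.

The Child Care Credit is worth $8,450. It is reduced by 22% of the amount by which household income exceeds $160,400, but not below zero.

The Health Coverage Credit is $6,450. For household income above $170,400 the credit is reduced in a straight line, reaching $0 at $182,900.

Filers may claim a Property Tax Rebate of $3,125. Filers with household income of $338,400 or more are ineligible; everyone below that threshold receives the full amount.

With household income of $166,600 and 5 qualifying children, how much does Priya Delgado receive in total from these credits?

Child Tax Credit: base = 5 × $275 = $1,375. income exceeds $151,400 by $15,200, which is 16 full-or-partial $1,000 increments; reduction = 16 × $22 = $352, leaving $1,023.
Child Care Credit: 22% of the $6,200 excess over $160,400 is $1,364; credit = $8,450 − $1,364 = $7,086.
Health Coverage Credit: $166,600 is at or below the $170,400 threshold, so the full $6,450 applies.
Property Tax Rebate: $166,600 is below the $338,400 cutoff, so the full $3,125 applies.
Total: $1,023 + $7,086 + $6,450 + $3,125 = $17,684.

$17,684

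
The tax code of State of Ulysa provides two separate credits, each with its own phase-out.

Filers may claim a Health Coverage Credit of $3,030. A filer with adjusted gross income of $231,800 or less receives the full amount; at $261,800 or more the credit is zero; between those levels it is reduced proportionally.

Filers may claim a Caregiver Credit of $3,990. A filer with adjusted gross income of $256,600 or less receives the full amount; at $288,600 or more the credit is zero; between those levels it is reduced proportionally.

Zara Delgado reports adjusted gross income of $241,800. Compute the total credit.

$6,010

Health Coverage Credit: $241,800 is $10,000 into a $30,000 phase-out range, leaving 20,000/30,000 of the credit: $3,030 × 20,000/30,000 = $2,020.
Caregiver Credit: $241,800 is at or below the $256,600 threshold, so the full $3,990 applies.
Total: $2,020 + $3,990 = $6,010.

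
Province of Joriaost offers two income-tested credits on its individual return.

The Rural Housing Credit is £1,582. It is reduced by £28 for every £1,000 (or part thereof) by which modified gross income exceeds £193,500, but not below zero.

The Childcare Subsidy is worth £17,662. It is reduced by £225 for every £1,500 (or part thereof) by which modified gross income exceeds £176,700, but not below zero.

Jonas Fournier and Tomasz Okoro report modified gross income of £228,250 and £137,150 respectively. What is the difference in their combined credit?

Jonas (£228,250): Rural Housing Credit: income exceeds £193,500 by £34,750, which is 35 full-or-partial £1,000 increments; reduction = 35 × £28 = £980, leaving £602. Childcare Subsidy: income exceeds £176,700 by £51,550, which is 35 full-or-partial £1,500 increments; reduction = 35 × £225 = £7,875, leaving £9,787. total £602 + £9,787 = £10,389
Tomasz (£137,150): Rural Housing Credit: £137,150 is at or below the £193,500 threshold, so the full £1,582 applies. Childcare Subsidy: £137,150 is at or below the £176,700 threshold, so the full £17,662 applies. total £1,582 + £17,662 = £19,244
Difference: |£10,389 − £19,244| = £8,855.

£8,855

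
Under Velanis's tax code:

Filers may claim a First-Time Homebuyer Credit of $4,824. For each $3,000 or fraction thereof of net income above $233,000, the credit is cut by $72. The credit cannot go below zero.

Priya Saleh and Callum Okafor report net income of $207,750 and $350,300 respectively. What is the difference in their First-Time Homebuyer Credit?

$2,880

Priya ($207,750): First-Time Homebuyer Credit: $207,750 is at or below the $233,000 threshold, so the full $4,824 applies.
Callum ($350,300): First-Time Homebuyer Credit: income exceeds $233,000 by $117,300, which is 40 full-or-partial $3,000 increments; reduction = 40 × $72 = $2,880, leaving $1,944.
Difference: |$4,824 − $1,944| = $2,880.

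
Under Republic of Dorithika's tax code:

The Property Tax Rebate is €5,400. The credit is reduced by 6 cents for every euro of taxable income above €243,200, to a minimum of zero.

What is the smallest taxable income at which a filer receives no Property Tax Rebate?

The credit falls by 6% of each euro above €243,200, so it reaches zero when the excess is €5,400 / 6% = €90,000: income = €243,200 + €90,000 = €333,200.

€333,200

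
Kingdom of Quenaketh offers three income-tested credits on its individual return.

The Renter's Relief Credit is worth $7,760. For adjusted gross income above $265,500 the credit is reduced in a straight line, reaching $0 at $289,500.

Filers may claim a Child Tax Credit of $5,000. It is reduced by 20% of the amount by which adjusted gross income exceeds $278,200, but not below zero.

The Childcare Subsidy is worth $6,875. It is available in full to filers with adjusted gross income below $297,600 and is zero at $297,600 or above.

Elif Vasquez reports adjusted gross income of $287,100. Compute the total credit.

$10,871

Renter's Relief Credit: $287,100 is $21,600 into a $24,000 phase-out range, leaving 2,400/24,000 of the credit: $7,760 × 2,400/24,000 = $776.
Child Tax Credit: 20% of the $8,900 excess over $278,200 is $1,780; credit = $5,000 − $1,780 = $3,220.
Childcare Subsidy: $287,100 is below the $297,600 cutoff, so the full $6,875 applies.
Total: $776 + $3,220 + $6,875 = $10,871.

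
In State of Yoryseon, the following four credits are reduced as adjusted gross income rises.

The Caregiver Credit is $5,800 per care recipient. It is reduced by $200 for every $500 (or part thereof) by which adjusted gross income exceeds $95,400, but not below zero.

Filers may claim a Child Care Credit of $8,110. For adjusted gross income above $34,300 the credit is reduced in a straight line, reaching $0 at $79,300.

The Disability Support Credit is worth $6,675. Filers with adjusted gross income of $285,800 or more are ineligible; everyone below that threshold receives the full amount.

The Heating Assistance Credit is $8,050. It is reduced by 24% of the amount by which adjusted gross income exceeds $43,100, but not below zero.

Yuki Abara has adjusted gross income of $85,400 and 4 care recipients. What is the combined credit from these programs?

$29,875

Caregiver Credit: base = 4 × $5,800 = $23,200. $85,400 is at or below the $95,400 threshold, so the full $23,200 applies.
Child Care Credit: $85,400 is at or above $79,300, so the credit is $0.
Disability Support Credit: $85,400 is below the $285,800 cutoff, so the full $6,675 applies.
Heating Assistance Credit: 24% of the $42,300 excess over $43,100 is $10,152 ≥ base, so the credit is $0.
Total: $23,200 + $0 + $6,675 + $0 = $29,875.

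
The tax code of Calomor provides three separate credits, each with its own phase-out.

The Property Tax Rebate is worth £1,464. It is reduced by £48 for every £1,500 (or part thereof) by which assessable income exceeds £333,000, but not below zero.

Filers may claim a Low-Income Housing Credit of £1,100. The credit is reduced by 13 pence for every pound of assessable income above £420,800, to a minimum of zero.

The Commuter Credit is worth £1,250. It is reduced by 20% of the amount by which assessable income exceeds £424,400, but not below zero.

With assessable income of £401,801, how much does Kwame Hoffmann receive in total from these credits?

£2,350

Property Tax Rebate: income exceeds £333,000 by £68,801 → 46 increments × £48 = £2,208 ≥ base, so the credit is £0.
Low-Income Housing Credit: £401,801 is at or below the £420,800 threshold, so the full £1,100 applies.
Commuter Credit: £401,801 is at or below the £424,400 threshold, so the full £1,250 applies.
Total: £0 + £1,100 + £1,250 = £2,350.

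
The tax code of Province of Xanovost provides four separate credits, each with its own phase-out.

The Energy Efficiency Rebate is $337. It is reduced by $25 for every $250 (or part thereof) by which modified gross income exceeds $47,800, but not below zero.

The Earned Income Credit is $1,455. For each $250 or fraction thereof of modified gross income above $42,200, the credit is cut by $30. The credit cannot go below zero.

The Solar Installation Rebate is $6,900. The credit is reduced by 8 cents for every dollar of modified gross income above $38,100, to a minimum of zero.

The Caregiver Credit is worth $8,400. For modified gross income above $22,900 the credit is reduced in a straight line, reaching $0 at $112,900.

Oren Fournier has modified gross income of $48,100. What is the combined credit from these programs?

$13,170

Energy Efficiency Rebate: income exceeds $47,800 by $300, which is 2 full-or-partial $250 increments; reduction = 2 × $25 = $50, leaving $287.
Earned Income Credit: income exceeds $42,200 by $5,900, which is 24 full-or-partial $250 increments; reduction = 24 × $30 = $720, leaving $735.
Solar Installation Rebate: 8% of the $10,000 excess over $38,100 is $800; credit = $6,900 − $800 = $6,100.
Caregiver Credit: $48,100 is $25,200 into a $90,000 phase-out range, leaving 64,800/90,000 of the credit: $8,400 × 64,800/90,000 = $6,048.
Total: $287 + $735 + $6,100 + $6,048 = $13,170.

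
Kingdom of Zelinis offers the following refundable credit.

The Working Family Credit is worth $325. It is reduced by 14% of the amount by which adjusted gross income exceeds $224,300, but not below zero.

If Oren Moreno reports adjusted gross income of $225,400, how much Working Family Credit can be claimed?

Working Family Credit: 14% of the $1,100 excess over $224,300 is $154; credit = $325 − $154 = $171.

$171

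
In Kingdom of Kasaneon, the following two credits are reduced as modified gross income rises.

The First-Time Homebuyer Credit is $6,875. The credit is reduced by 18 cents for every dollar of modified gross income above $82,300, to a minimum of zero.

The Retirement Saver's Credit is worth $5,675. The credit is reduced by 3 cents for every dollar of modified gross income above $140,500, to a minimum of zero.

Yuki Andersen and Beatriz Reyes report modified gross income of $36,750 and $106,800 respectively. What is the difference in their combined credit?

$4,410

Yuki ($36,750): First-Time Homebuyer Credit: $36,750 is at or below the $82,300 threshold, so the full $6,875 applies. Retirement Saver's Credit: $36,750 is at or below the $140,500 threshold, so the full $5,675 applies. total $6,875 + $5,675 = $12,550
Beatriz ($106,800): First-Time Homebuyer Credit: 18% of the $24,500 excess over $82,300 is $4,410; credit = $6,875 − $4,410 = $2,465. Retirement Saver's Credit: $106,800 is at or below the $140,500 threshold, so the full $5,675 applies. total $2,465 + $5,675 = $8,140
Difference: |$12,550 − $8,140| = $4,410.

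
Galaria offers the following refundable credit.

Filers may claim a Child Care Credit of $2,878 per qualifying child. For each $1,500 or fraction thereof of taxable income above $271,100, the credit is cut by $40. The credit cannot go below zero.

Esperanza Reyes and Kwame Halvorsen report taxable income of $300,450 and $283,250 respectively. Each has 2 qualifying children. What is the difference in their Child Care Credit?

Esperanza ($300,450): Child Care Credit: base = 2 × $2,878 = $5,756. income exceeds $271,100 by $29,350, which is 20 full-or-partial $1,500 increments; reduction = 20 × $40 = $800, leaving $4,956.
Kwame ($283,250): Child Care Credit: base = 2 × $2,878 = $5,756. income exceeds $271,100 by $12,150, which is 9 full-or-partial $1,500 increments; reduction = 9 × $40 = $360, leaving $5,396.
Difference: |$4,956 − $5,396| = $440.

$440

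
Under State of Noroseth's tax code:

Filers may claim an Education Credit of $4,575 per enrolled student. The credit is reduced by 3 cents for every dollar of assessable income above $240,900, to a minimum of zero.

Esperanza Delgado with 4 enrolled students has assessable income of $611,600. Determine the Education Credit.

Education Credit: base = 4 × $4,575 = $18,300. 3% of the $370,700 excess over $240,900 is $11,121; credit = $18,300 − $11,121 = $7,179.

$7,179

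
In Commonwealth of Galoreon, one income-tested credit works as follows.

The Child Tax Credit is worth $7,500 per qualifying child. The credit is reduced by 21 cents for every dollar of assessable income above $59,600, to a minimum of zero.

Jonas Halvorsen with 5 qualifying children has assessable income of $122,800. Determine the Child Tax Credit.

$24,228

Child Tax Credit: base = 5 × $7,500 = $37,500. 21% of the $63,200 excess over $59,600 is $13,272; credit = $37,500 − $13,272 = $24,228.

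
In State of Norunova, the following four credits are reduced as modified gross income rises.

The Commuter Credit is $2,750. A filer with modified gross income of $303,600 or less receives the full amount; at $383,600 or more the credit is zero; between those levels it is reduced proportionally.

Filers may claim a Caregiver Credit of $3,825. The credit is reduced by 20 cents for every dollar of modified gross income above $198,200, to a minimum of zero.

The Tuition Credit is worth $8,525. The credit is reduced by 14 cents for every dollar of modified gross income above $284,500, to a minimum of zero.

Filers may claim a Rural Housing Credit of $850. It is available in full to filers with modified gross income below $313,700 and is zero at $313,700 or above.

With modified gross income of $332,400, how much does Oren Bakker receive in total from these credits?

Commuter Credit: $332,400 is $28,800 into a $80,000 phase-out range, leaving 51,200/80,000 of the credit: $2,750 × 51,200/80,000 = $1,760.
Caregiver Credit: 20% of the $134,200 excess over $198,200 is $26,840 ≥ base, so the credit is $0.
Tuition Credit: 14% of the $47,900 excess over $284,500 is $6,706; credit = $8,525 − $6,706 = $1,819.
Rural Housing Credit: $332,400 meets or exceeds the $313,700 cutoff, so the credit is $0.
Total: $1,760 + $0 + $1,819 + $0 = $3,579.

$3,579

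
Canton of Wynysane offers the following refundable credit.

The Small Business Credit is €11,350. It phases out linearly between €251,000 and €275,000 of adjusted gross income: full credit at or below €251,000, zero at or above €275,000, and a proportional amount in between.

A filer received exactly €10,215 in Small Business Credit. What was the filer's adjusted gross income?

€10,215 is 10,215/11,350 of the full €11,350, so 1,135/11,350 of the €24,000 range has been used: income = €251,000 + €24,000 × 1,135/11,350 = €253,400.

€253,400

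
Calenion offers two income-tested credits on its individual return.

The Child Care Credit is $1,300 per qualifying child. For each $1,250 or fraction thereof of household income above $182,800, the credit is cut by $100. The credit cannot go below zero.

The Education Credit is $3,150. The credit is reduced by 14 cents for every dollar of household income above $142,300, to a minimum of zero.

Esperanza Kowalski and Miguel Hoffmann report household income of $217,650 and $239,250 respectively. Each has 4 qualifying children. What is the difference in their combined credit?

$1,800

Esperanza ($217,650): Child Care Credit: base = 4 × $1,300 = $5,200. income exceeds $182,800 by $34,850, which is 28 full-or-partial $1,250 increments; reduction = 28 × $100 = $2,800, leaving $2,400. Education Credit: 14% of the $75,350 excess over $142,300 is $10,549 ≥ base, so the credit is $0. total $2,400 + $0 = $2,400
Miguel ($239,250): Child Care Credit: base = 4 × $1,300 = $5,200. income exceeds $182,800 by $56,450, which is 46 full-or-partial $1,250 increments; reduction = 46 × $100 = $4,600, leaving $600. Education Credit: 14% of the $96,950 excess over $142,300 is $13,573 ≥ base, so the credit is $0. total $600 + $0 = $600
Difference: |$2,400 − $600| = $1,800.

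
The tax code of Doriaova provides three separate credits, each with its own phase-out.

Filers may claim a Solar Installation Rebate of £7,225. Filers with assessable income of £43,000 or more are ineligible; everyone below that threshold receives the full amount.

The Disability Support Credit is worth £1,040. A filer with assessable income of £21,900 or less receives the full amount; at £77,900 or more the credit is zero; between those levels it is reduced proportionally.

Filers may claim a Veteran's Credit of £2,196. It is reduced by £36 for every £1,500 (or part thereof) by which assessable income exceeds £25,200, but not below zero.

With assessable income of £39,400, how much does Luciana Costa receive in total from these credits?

Solar Installation Rebate: £39,400 is below the £43,000 cutoff, so the full £7,225 applies.
Disability Support Credit: £39,400 is £17,500 into a £56,000 phase-out range, leaving 38,500/56,000 of the credit: £1,040 × 38,500/56,000 = £715.
Veteran's Credit: income exceeds £25,200 by £14,200, which is 10 full-or-partial £1,500 increments; reduction = 10 × £36 = £360, leaving £1,836.
Total: £7,225 + £715 + £1,836 = £9,776.

£9,776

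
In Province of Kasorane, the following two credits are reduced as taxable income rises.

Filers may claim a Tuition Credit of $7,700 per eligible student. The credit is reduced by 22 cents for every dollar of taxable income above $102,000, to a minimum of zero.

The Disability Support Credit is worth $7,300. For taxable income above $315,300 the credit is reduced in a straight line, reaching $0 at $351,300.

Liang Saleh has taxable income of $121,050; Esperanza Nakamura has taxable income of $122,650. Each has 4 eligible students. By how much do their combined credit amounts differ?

$352

Liang ($121,050): Tuition Credit: base = 4 × $7,700 = $30,800. 22% of the $19,050 excess over $102,000 is $4,191; credit = $30,800 − $4,191 = $26,609. Disability Support Credit: $121,050 is at or below the $315,300 threshold, so the full $7,300 applies. total $26,609 + $7,300 = $33,909
Esperanza ($122,650): Tuition Credit: base = 4 × $7,700 = $30,800. 22% of the $20,650 excess over $102,000 is $4,543; credit = $30,800 − $4,543 = $26,257. Disability Support Credit: $122,650 is at or below the $315,300 threshold, so the full $7,300 applies. total $26,257 + $7,300 = $33,557
Difference: |$33,909 − $33,557| = $352.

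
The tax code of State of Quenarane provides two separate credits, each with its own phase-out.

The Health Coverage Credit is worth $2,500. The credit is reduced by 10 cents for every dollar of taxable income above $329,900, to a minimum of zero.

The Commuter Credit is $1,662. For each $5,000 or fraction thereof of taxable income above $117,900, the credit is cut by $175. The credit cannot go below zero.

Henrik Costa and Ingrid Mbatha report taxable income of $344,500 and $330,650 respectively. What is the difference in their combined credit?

Henrik ($344,500): Health Coverage Credit: 10% of the $14,600 excess over $329,900 is $1,460; credit = $2,500 − $1,460 = $1,040. Commuter Credit: income exceeds $117,900 by $226,600 → 46 increments × $175 = $8,050 ≥ base, so the credit is $0. total $1,040 + $0 = $1,040
Ingrid ($330,650): Health Coverage Credit: 10% of the $750 excess over $329,900 is $75; credit = $2,500 − $75 = $2,425. Commuter Credit: income exceeds $117,900 by $212,750 → 43 increments × $175 = $7,525 ≥ base, so the credit is $0. total $2,425 + $0 = $2,425
Difference: |$1,040 − $2,425| = $1,385.

$1,385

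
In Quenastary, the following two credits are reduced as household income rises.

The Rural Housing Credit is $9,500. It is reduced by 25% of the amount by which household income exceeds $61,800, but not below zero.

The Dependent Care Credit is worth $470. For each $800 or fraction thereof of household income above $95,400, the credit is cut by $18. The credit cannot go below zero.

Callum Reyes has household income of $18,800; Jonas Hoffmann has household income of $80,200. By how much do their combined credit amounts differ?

$4,600

Callum ($18,800): Rural Housing Credit: $18,800 is at or below the $61,800 threshold, so the full $9,500 applies. Dependent Care Credit: $18,800 is at or below the $95,400 threshold, so the full $470 applies. total $9,500 + $470 = $9,970
Jonas ($80,200): Rural Housing Credit: 25% of the $18,400 excess over $61,800 is $4,600; credit = $9,500 − $4,600 = $4,900. Dependent Care Credit: $80,200 is at or below the $95,400 threshold, so the full $470 applies. total $4,900 + $470 = $5,370
Difference: |$9,970 − $5,370| = $4,600.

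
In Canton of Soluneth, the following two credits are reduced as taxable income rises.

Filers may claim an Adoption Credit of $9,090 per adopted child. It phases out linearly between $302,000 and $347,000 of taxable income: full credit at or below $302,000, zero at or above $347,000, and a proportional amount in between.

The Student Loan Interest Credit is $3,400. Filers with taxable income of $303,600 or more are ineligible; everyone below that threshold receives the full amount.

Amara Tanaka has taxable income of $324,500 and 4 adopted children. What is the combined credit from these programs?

$18,180

Adoption Credit: base = 4 × $9,090 = $36,360. $324,500 is $22,500 into a $45,000 phase-out range, leaving 22,500/45,000 of the credit: $36,360 × 22,500/45,000 = $18,180.
Student Loan Interest Credit: $324,500 meets or exceeds the $303,600 cutoff, so the credit is $0.
Total: $18,180 + $0 = $18,180.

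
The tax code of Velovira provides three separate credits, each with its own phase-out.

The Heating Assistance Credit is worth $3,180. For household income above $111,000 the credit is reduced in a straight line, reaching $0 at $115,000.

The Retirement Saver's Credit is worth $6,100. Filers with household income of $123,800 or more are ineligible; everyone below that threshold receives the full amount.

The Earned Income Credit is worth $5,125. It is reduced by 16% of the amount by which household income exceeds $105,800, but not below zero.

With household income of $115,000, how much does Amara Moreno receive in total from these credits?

$9,753

Heating Assistance Credit: $115,000 is at or above $115,000, so the credit is $0.
Retirement Saver's Credit: $115,000 is below the $123,800 cutoff, so the full $6,100 applies.
Earned Income Credit: 16% of the $9,200 excess over $105,800 is $1,472; credit = $5,125 − $1,472 = $3,653.
Total: $0 + $6,100 + $3,653 = $9,753.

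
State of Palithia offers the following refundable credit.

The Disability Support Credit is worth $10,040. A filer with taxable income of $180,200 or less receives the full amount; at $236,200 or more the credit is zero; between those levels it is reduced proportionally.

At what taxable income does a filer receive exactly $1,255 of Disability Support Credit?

$229,200

$1,255 is 1,255/10,040 of the full $10,040, so 8,785/10,040 of the $56,000 range has been used: income = $180,200 + $56,000 × 8,785/10,040 = $229,200.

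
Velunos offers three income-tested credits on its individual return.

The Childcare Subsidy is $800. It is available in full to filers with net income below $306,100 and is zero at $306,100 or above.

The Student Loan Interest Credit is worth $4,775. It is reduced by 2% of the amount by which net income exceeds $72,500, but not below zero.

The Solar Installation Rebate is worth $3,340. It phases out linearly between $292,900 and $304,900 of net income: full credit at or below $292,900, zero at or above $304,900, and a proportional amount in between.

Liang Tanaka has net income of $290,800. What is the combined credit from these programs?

Childcare Subsidy: $290,800 is below the $306,100 cutoff, so the full $800 applies.
Student Loan Interest Credit: 2% of the $218,300 excess over $72,500 is $4,366; credit = $4,775 − $4,366 = $409.
Solar Installation Rebate: $290,800 is at or below the $292,900 threshold, so the full $3,340 applies.
Total: $800 + $409 + $3,340 = $4,549.

$4,549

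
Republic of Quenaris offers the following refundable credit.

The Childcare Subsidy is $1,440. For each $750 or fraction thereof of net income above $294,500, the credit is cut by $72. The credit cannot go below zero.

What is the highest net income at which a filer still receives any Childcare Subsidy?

$308,750

After 19 increments the reduction is 19 × $72 = $1,368, leaving $72; one more increment wipes it out. Increment 19 ends at excess 19 × $750 = $14,250, so the highest qualifying income is $294,500 + $14,250 = $308,750.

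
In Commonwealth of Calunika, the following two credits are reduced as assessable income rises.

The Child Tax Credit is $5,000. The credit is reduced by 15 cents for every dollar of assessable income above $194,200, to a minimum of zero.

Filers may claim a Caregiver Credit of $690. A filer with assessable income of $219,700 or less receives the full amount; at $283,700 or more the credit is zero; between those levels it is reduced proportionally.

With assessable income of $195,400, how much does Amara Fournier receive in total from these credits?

$5,510

Child Tax Credit: 15% of the $1,200 excess over $194,200 is $180; credit = $5,000 − $180 = $4,820.
Caregiver Credit: $195,400 is at or below the $219,700 threshold, so the full $690 applies.
Total: $4,820 + $690 = $5,510.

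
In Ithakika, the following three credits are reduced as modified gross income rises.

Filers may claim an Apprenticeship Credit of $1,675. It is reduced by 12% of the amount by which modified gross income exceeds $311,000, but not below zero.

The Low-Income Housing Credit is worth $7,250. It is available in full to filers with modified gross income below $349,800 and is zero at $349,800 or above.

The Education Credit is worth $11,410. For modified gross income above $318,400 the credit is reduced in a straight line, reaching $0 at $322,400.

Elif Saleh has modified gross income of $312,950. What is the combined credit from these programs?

Apprenticeship Credit: 12% of the $1,950 excess over $311,000 is $234; credit = $1,675 − $234 = $1,441.
Low-Income Housing Credit: $312,950 is below the $349,800 cutoff, so the full $7,250 applies.
Education Credit: $312,950 is at or below the $318,400 threshold, so the full $11,410 applies.
Total: $1,441 + $7,250 + $11,410 = $20,101.

$20,101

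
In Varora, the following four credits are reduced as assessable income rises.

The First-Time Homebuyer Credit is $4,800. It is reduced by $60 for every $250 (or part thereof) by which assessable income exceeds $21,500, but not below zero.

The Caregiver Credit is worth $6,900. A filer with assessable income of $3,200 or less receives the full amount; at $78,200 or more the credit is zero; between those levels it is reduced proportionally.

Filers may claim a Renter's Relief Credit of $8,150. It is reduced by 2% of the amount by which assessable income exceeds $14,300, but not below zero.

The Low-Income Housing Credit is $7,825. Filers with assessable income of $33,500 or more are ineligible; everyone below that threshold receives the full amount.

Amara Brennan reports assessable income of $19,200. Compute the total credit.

First-Time Homebuyer Credit: $19,200 is at or below the $21,500 threshold, so the full $4,800 applies.
Caregiver Credit: $19,200 is $16,000 into a $75,000 phase-out range, leaving 59,000/75,000 of the credit: $6,900 × 59,000/75,000 = $5,428.
Renter's Relief Credit: 2% of the $4,900 excess over $14,300 is $98; credit = $8,150 − $98 = $8,052.
Low-Income Housing Credit: $19,200 is below the $33,500 cutoff, so the full $7,825 applies.
Total: $4,800 + $5,428 + $8,052 + $7,825 = $26,105.

$26,105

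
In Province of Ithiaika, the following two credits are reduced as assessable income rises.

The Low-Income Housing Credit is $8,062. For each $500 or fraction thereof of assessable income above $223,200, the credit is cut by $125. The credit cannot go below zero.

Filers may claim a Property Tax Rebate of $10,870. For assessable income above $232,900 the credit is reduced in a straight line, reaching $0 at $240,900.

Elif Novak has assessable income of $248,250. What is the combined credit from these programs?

$1,687

Low-Income Housing Credit: income exceeds $223,200 by $25,050, which is 51 full-or-partial $500 increments; reduction = 51 × $125 = $6,375, leaving $1,687.
Property Tax Rebate: $248,250 is at or above $240,900, so the credit is $0.
Total: $1,687 + $0 = $1,687.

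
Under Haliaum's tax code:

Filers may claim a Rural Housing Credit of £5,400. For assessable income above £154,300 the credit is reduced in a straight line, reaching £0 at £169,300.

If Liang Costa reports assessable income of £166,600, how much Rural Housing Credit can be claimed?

£972

Rural Housing Credit: £166,600 is £12,300 into a £15,000 phase-out range, leaving 2,700/15,000 of the credit: £5,400 × 2,700/15,000 = £972.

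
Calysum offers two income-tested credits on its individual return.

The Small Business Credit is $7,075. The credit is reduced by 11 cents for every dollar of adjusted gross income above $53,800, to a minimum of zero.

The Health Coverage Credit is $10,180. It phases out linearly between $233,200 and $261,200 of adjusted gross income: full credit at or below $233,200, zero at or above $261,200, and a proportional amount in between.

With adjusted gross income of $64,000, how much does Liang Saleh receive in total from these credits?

$16,133

Small Business Credit: 11% of the $10,200 excess over $53,800 is $1,122; credit = $7,075 − $1,122 = $5,953.
Health Coverage Credit: $64,000 is at or below the $233,200 threshold, so the full $10,180 applies.
Total: $5,953 + $10,180 = $16,133.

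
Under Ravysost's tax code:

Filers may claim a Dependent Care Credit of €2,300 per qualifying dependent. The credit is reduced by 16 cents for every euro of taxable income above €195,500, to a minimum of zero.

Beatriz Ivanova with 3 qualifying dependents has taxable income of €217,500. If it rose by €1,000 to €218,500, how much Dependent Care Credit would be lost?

€160

At €217,500 — base = 3 × €2,300 = €6,900. 16% of the €22,000 excess over €195,500 is €3,520; credit = €6,900 − €3,520 = €3,380.
At €218,500 — base = 3 × €2,300 = €6,900. 16% of the €23,000 excess over €195,500 is €3,680; credit = €6,900 − €3,680 = €3,220.
Lost: €3,380 − €3,220 = €160.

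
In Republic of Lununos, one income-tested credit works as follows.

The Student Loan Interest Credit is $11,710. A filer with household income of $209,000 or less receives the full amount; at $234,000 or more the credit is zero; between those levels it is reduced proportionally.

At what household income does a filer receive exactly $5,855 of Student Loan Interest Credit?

$221,500

$5,855 is 5,855/11,710 of the full $11,710, so 5,855/11,710 of the $25,000 range has been used: income = $209,000 + $25,000 × 5,855/11,710 = $221,500.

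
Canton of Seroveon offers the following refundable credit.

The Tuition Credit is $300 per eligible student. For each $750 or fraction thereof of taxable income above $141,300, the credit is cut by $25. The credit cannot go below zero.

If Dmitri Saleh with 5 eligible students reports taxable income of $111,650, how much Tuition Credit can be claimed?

$1,500

Tuition Credit: base = 5 × $300 = $1,500. $111,650 is at or below the $141,300 threshold, so the full $1,500 applies.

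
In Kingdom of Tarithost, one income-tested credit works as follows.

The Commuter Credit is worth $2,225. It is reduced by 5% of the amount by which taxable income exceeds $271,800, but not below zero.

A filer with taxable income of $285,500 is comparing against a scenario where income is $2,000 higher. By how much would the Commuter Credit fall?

At $285,500 — 5% of the $13,700 excess over $271,800 is $685; credit = $2,225 − $685 = $1,540.
At $287,500 — 5% of the $15,700 excess over $271,800 is $785; credit = $2,225 − $785 = $1,440.
Lost: $1,540 − $1,440 = $100.

$100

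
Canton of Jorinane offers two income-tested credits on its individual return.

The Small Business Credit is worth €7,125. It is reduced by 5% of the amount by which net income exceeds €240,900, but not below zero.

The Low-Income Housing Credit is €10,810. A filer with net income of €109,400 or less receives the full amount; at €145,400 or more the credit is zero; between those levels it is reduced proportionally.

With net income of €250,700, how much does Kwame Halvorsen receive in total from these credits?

Small Business Credit: 5% of the €9,800 excess over €240,900 is €490; credit = €7,125 − €490 = €6,635.
Low-Income Housing Credit: €250,700 is at or above €145,400, so the credit is €0.
Total: €6,635 + €0 = €6,635.

€6,635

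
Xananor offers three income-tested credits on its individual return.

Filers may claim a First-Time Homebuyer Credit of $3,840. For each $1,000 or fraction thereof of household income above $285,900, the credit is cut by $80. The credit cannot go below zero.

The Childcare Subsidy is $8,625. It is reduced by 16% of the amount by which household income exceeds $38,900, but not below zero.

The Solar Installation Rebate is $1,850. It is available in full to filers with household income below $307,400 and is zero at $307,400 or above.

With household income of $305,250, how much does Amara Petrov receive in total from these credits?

$4,090

First-Time Homebuyer Credit: income exceeds $285,900 by $19,350, which is 20 full-or-partial $1,000 increments; reduction = 20 × $80 = $1,600, leaving $2,240.
Childcare Subsidy: 16% of the $266,350 excess over $38,900 is $42,616 ≥ base, so the credit is $0.
Solar Installation Rebate: $305,250 is below the $307,400 cutoff, so the full $1,850 applies.
Total: $2,240 + $0 + $1,850 = $4,090.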